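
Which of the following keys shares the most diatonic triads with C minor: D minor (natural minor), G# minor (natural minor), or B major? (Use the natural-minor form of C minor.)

Triads of C minor (natural minor): Cm (i), Ddim (ii°), Eb (III), Fm (iv), Gm (v), Ab (VI), Bb (VII).
D minor (natural minor) shares 2: Gm, Bb.
G# minor (natural minor) shares 0: none.
B major shares 0: none.
The most common triads (2) are shared with D minor.

D minor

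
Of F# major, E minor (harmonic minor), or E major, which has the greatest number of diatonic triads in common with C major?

E minor

Triads of C major: C (I), Dm (ii), Em (iii), F (IV), G (V), Am (vi), Bdim (vii°).
F# major shares 0: none.
E minor (harmonic minor) shares 3: C, Em, Am.
E major shares 0: none.
The most common triads (3) are shared with E minor.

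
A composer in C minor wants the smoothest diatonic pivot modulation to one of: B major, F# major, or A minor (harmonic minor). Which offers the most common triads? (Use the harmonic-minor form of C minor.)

Triads of C minor (harmonic minor): C minor (i), D diminished (ii°), Eb augmented (III+), F minor (iv), G major (V), Ab major (VI), B diminished (vii°).
B major shares 0: none.
F# major shares 0: none.
A minor (harmonic minor) shares 1: Bdim.
The most common triads (1) are shared with A minor.

A minor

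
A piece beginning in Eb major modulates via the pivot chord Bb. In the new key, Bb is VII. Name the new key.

C minor

The numeral VII denotes a major triad on scale degree 7. With Bb on degree 7, the tonic of the new key is C.
Degree 7 carries a major triad in natural-minor keys, so the destination is C minor.
Check: the diatonic triads of C minor (natural minor) are Cm (i), Ddim (ii°), Eb (III), Fm (iv), Gm (v), Ab (VI), Bb (VII) — Bb is indeed VII.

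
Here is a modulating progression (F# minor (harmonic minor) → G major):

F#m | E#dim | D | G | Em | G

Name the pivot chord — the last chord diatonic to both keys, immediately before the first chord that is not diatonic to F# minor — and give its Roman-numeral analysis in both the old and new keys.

Chords diatonic to F# minor: F#m, G#dim, Aaug, Bm, C#, D, E#dim.
Reading the progression, the first chord not in that set is G, so the modulation leaves F# minor there.
The chord immediately before G is D, which is diatonic to both keys: VI in F# minor and V in G major.

D — VI in F# minor, V in G major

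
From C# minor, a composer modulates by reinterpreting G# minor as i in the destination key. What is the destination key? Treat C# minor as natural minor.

The numeral i denotes a minor triad on scale degree 1. With G# on degree 1, the tonic of the new key is G#.
Degree 1 carries a minor triad in minor keys, so the destination is G# minor.
Check: the diatonic triads of G# minor (natural minor) are G#m (i), A#dim (ii°), B (III), C#m (iv), D#m (v), E (VI), F# (VII) — G# minor is indeed i.

G# minor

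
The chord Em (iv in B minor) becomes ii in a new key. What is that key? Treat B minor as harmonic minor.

The numeral ii denotes a minor triad on scale degree 2. With E on degree 2, the tonic of the new key is D.
Degree 2 carries a minor triad in major keys, so the destination is D major.
Check: the diatonic triads of D major are D (I), Em (ii), F#m (iii), G (IV), A (V), Bm (vi), C#dim (vii°) — Em is indeed ii.

D major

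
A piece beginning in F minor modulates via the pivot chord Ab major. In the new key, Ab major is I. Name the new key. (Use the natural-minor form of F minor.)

The numeral I denotes a major triad on scale degree 1. With Ab on degree 1, the tonic of the new key is Ab.
Degree 1 carries a major triad in major keys, so the destination is Ab major.
Check: the diatonic triads of Ab major are Ab (I), Bbm (ii), Cm (iii), Db (IV), Eb (V), Fm (vi), Gdim (vii°) — Ab major is indeed I.

Ab major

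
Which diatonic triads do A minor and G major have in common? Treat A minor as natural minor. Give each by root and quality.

Am, C, Em, G

Triads in A minor (natural minor): Am (i), Bdim (ii°), C (III), Dm (iv), Em (v), F (VI), G (VII).
Triads in G major: G (I), Am (ii), Bm (iii), C (IV), D (V), Em (vi), F#dim (vii°).
Shared triads with their functions: Am (i in A minor, ii in G major); C (III in A minor, IV in G major); Em (v in A minor, vi in G major); G (VII in A minor, I in G major).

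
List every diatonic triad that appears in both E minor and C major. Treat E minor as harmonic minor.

Em, Am, C

Triads in E minor (harmonic minor): Em (i), F♯dim (ii°), Gaug (III+), Am (iv), B (V), C (VI), D♯dim (vii°).
Triads in C major: C (I), Dm (ii), Em (iii), F (IV), G (V), Am (vi), Bdim (vii°).
Shared triads with their functions: Em (i in E minor, iii in C major); Am (iv in E minor, vi in C major); C (VI in E minor, I in C major).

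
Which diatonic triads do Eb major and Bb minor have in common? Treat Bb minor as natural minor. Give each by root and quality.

Fm, Ab

Triads in Eb major: Eb major (I), F minor (ii), G minor (iii), Ab major (IV), Bb major (V), C minor (vi), D diminished (vii°).
Triads in Bb minor (natural minor): Bb minor (i), C diminished (ii°), Db major (III), Eb minor (iv), F minor (v), Gb major (VI), Ab major (VII).
Shared triads with their functions: F minor (ii in Eb major, v in Bb minor); Ab major (IV in Eb major, VII in Bb minor).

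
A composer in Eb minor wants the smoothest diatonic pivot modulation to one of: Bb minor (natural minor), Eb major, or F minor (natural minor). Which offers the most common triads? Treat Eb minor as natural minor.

Triads of Eb minor (natural minor): Ebm (i), Fdim (ii°), Gb (III), Abm (iv), Bbm (v), Cb (VI), Db (VII).
Bb minor (natural minor) shares 4: Ebm, Gb, Bbm, Db.
Eb major shares 0: none.
F minor (natural minor) shares 2: Bbm, Db.
The most common triads (4) are shared with Bb minor.

Bb minor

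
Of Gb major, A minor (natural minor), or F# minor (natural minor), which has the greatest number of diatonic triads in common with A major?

Triads of A major: A major (I), B minor (ii), C# minor (iii), D major (IV), E major (V), F# minor (vi), G# diminished (vii°).
Gb major shares 0: none.
A minor (natural minor) shares 0: none.
F# minor (natural minor) shares 7: A, Bm, C#m, D, E, F#m, G#dim.
The most common triads (7) are shared with F# minor.

F# minor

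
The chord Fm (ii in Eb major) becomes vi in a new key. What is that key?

Ab major

The numeral vi denotes a minor triad on scale degree 6. With F on degree 6, the tonic of the new key is Ab.
Degree 6 carries a minor triad in major keys, so the destination is Ab major.
Check: the diatonic triads of Ab major are Ab (I), Bbm (ii), Cm (iii), Db (IV), Eb (V), Fm (vi), Gdim (vii°) — Fm is indeed vi.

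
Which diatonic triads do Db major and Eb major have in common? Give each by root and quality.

Fm, Ab

Triads in Db major: Db (I), Ebm (ii), Fm (iii), Gb (IV), Ab (V), Bbm (vi), Cdim (vii°).
Triads in Eb major: Eb (I), Fm (ii), Gm (iii), Ab (IV), Bb (V), Cm (vi), Ddim (vii°).
Shared triads with their functions: Fm (iii in Db major, ii in Eb major); Ab (V in Db major, IV in Eb major).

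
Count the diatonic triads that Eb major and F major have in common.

Diatonic triads of Eb major: Eb (I), Fm (ii), Gm (iii), Ab (IV), Bb (V), Cm (vi), Ddim (vii°).
Diatonic triads of F major: F (I), Gm (ii), Am (iii), Bb (IV), C (V), Dm (vi), Edim (vii°).
Matching root and quality in both lists: Gm, Bb.
That gives 2 common triads.

2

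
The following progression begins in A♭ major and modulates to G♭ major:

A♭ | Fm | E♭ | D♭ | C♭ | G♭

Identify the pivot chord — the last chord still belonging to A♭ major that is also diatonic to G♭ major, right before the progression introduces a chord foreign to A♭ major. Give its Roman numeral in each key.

Chords diatonic to A♭ major: A♭, B♭m, Cm, D♭, E♭, Fm, Gdim.
Reading the progression, the first chord not in that set is C♭, so the modulation leaves A♭ major there.
The chord immediately before C♭ is D♭, which is diatonic to both keys: IV in A♭ major and V in G♭ major.

D♭ — IV in A♭ major, V in G♭ major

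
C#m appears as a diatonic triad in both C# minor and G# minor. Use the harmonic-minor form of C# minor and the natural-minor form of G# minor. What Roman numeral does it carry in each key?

i in C# minor; iv in G# minor

The scale of C# minor (harmonic minor) is C# D# E F# G# A B#; C# is degree 1, and the triad built there (C#-E-G#) is minor, so it is i.
The scale of G# minor (natural minor) is G# A# B C# D# E F#; C# is degree 4, and the triad built there (C#-E-G#) is minor, so it is iv.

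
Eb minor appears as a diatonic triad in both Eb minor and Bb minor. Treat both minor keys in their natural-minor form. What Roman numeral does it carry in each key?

The scale of Eb minor (natural minor) is Eb F Gb Ab Bb Cb Db; Eb is degree 1, and the triad built there (Eb-Gb-Bb) is minor, so it is i.
The scale of Bb minor (natural minor) is Bb C Db Eb F Gb Ab; Eb is degree 4, and the triad built there (Eb-Gb-Bb) is minor, so it is iv.

i in Eb minor; iv in Bb minor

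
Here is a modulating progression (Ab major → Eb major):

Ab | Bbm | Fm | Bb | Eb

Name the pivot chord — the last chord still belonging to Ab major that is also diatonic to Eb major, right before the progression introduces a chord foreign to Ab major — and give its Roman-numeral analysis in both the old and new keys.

Chords diatonic to Ab major: Ab, Bbm, Cm, Db, Eb, Fm, Gdim.
Reading the progression, the first chord not in that set is Bb, so the modulation leaves Ab major there.
The chord immediately before Bb is Fm, which is diatonic to both keys: vi in Ab major and ii in Eb major.

Fm — vi in Ab major, ii in Eb major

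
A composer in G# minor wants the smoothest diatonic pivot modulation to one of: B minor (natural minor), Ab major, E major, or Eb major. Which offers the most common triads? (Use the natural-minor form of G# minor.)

E major

Triads of G# minor (natural minor): G# minor (i), A# diminished (ii°), B major (III), C# minor (iv), D# minor (v), E major (VI), F# major (VII).
B minor (natural minor) shares 0: none.
Ab major shares 0: none.
E major shares 4: G#m, B, C#m, E.
Eb major shares 0: none.
The most common triads (4) are shared with E major.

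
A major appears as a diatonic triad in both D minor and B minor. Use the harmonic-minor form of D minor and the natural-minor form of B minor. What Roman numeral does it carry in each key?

The scale of D minor (harmonic minor) is D E F G A Bb C#; A is degree 5, and the triad built there (A-C#-E) is major, so it is V.
The scale of B minor (natural minor) is B C# D E F# G A; A is degree 7, and the triad built there (A-C#-E) is major, so it is VII.

V in D minor; VII in B minor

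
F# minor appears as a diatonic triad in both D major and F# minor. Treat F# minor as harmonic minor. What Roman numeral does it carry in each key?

iii in D major; i in F# minor

The scale of D major is D E F# G A B C#; F# is degree 3, and the triad built there (F#-A-C#) is minor, so it is iii.
The scale of F# minor (harmonic minor) is F# G# A B C# D E#; F# is degree 1, and the triad built there (F#-A-C#) is minor, so it is i.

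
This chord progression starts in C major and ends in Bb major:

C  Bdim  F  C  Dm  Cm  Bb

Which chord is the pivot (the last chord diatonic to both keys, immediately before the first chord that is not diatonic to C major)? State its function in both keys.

Chords diatonic to C major: C, Dm, Em, F, G, Am, Bdim.
Reading the progression, the first chord not in that set is Cm, so the modulation leaves C major there.
The chord immediately before Cm is Dm, which is diatonic to both keys: ii in C major and iii in Bb major.

Dm — ii in C major, iii in Bb major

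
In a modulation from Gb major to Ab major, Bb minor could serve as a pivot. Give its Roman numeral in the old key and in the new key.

iii in Gb major; ii in Ab major

The scale of Gb major is Gb Ab Bb Cb Db Eb F; Bb is degree 3, and the triad built there (Bb-Db-F) is minor, so it is iii.
The scale of Ab major is Ab Bb C Db Eb F G; Bb is degree 2, and the triad built there (Bb-Db-F) is minor, so it is ii.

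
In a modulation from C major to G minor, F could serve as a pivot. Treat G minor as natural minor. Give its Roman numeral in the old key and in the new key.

IV in C major; VII in G minor

The scale of C major is C D E F G A B; F is degree 4, and the triad built there (F-A-C) is major, so it is IV.
The scale of G minor (natural minor) is G A Bb C D Eb F; F is degree 7, and the triad built there (F-A-C) is major, so it is VII.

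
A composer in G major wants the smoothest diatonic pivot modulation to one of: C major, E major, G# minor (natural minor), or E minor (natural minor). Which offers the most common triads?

E minor

Triads of G major: G major (I), A minor (ii), B minor (iii), C major (IV), D major (V), E minor (vi), F# diminished (vii°).
C major shares 4: G, Am, C, Em.
E major shares 0: none.
G# minor (natural minor) shares 0: none.
E minor (natural minor) shares 7: G, Am, Bm, C, D, Em, F#dim.
The most common triads (7) are shared with E minor.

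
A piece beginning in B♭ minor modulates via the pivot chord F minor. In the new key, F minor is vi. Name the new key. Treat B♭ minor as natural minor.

The numeral vi denotes a minor triad on scale degree 6. With F on degree 6, the tonic of the new key is A♭.
Degree 6 carries a minor triad in major keys, so the destination is A♭ major.
Check: the diatonic triads of A♭ major are A♭ (I), B♭m (ii), Cm (iii), D♭ (IV), E♭ (V), Fm (vi), Gdim (vii°) — F minor is indeed vi.

A♭ major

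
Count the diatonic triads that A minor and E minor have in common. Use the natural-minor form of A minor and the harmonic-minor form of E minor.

3

Diatonic triads of A minor (natural minor): A minor (i), B diminished (ii°), C major (III), D minor (iv), E minor (v), F major (VI), G major (VII).
Diatonic triads of E minor (harmonic minor): E minor (i), F# diminished (ii°), G augmented (III+), A minor (iv), B major (V), C major (VI), D# diminished (vii°).
Matching root and quality in both lists: A minor, C major, E minor.
That gives 3 common triads.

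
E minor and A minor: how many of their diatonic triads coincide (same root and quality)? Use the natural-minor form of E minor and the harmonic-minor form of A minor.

Diatonic triads of E minor (natural minor): Em (i), F#dim (ii°), G (III), Am (iv), Bm (v), C (VI), D (VII).
Diatonic triads of A minor (harmonic minor): Am (i), Bdim (ii°), Caug (III+), Dm (iv), E (V), F (VI), G#dim (vii°).
Matching root and quality in both lists: Am.
That gives 1 common triad.

1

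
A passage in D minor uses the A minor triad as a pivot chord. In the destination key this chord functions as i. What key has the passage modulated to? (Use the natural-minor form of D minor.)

The numeral i denotes a minor triad on scale degree 1. With A on degree 1, the tonic of the new key is A.
Degree 1 carries a minor triad in minor keys, so the destination is A minor.
Check: the diatonic triads of A minor (natural minor) are Am (i), Bdim (ii°), C (III), Dm (iv), Em (v), F (VI), G (VII) — A minor is indeed i.

A minor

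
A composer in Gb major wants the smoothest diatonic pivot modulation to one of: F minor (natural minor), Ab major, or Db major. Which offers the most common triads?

Triads of Gb major: Gb major (I), Ab minor (ii), Bb minor (iii), Cb major (IV), Db major (V), Eb minor (vi), F diminished (vii°).
F minor (natural minor) shares 2: Bbm, Db.
Ab major shares 2: Bbm, Db.
Db major shares 4: Gb, Bbm, Db, Ebm.
The most common triads (4) are shared with Db major.

Db major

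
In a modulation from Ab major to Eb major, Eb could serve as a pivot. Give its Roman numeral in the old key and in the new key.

V in Ab major; I in Eb major

The scale of Ab major is Ab Bb C Db Eb F G; Eb is degree 5, and the triad built there (Eb-G-Bb) is major, so it is V.
The scale of Eb major is Eb F G Ab Bb C D; Eb is degree 1, and the triad built there (Eb-G-Bb) is major, so it is I.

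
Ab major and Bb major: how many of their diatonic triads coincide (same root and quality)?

2

Diatonic triads of Ab major: Ab (I), Bbm (ii), Cm (iii), Db (IV), Eb (V), Fm (vi), Gdim (vii°).
Diatonic triads of Bb major: Bb (I), Cm (ii), Dm (iii), Eb (IV), F (V), Gm (vi), Adim (vii°).
Matching root and quality in both lists: Cm, Eb.
That gives 2 common triads.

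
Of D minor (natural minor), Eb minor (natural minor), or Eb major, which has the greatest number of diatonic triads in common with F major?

Triads of F major: F major (I), G minor (ii), A minor (iii), Bb major (IV), C major (V), D minor (vi), E diminished (vii°).
D minor (natural minor) shares 7: F, Gm, Am, Bb, C, Dm, Edim.
Eb minor (natural minor) shares 0: none.
Eb major shares 2: Gm, Bb.
The most common triads (7) are shared with D minor.

D minor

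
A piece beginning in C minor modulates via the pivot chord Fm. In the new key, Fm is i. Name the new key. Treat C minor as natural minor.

The numeral i denotes a minor triad on scale degree 1. With F on degree 1, the tonic of the new key is F.
Degree 1 carries a minor triad in minor keys, so the destination is F minor.
Check: the diatonic triads of F minor (natural minor) are Fm (i), Gdim (ii°), Ab (III), Bbm (iv), Cm (v), Db (VI), Eb (VII) — Fm is indeed i.

F minor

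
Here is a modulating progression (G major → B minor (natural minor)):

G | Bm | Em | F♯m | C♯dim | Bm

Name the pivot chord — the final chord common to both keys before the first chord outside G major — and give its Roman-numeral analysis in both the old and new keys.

Chords diatonic to G major: G, Am, Bm, C, D, Em, F♯dim.
Reading the progression, the first chord not in that set is F♯m, so the modulation leaves G major there.
The chord immediately before F♯m is Em, which is diatonic to both keys: vi in G major and iv in B minor.

Em — vi in G major, iv in B minor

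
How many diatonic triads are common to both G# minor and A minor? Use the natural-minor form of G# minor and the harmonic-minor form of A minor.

Diatonic triads of G# minor (natural minor): G# minor (i), A# diminished (ii°), B major (III), C# minor (iv), D# minor (v), E major (VI), F# major (VII).
Diatonic triads of A minor (harmonic minor): A minor (i), B diminished (ii°), C augmented (III+), D minor (iv), E major (V), F major (VI), G# diminished (vii°).
Matching root and quality in both lists: E major.
That gives 1 common triad.

1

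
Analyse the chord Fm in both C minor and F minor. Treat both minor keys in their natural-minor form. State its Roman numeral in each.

The scale of C minor (natural minor) is C D E♭ F G A♭ B♭; F is degree 4, and the triad built there (F-A♭-C) is minor, so it is iv.
The scale of F minor (natural minor) is F G A♭ B♭ C D♭ E♭; F is degree 1, and the triad built there (F-A♭-C) is minor, so it is i.

iv in C minor; i in F minor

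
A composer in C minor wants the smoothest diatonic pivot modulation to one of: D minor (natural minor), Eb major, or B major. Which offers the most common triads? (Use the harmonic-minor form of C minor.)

Triads of C minor (harmonic minor): C minor (i), D diminished (ii°), Eb augmented (III+), F minor (iv), G major (V), Ab major (VI), B diminished (vii°).
D minor (natural minor) shares 0: none.
Eb major shares 4: Cm, Ddim, Fm, Ab.
B major shares 0: none.
The most common triads (4) are shared with Eb major.

Eb major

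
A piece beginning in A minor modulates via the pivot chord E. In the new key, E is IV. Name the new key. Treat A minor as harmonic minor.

B major

The numeral IV denotes a major triad on scale degree 4. With E on degree 4, the tonic of the new key is B.
Degree 4 carries a major triad in major keys, so the destination is B major.
Check: the diatonic triads of B major are B (I), C#m (ii), D#m (iii), E (IV), F# (V), G#m (vi), A#dim (vii°) — E is indeed IV.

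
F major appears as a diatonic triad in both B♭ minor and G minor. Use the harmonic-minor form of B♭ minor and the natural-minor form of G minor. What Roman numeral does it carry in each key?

The scale of B♭ minor (harmonic minor) is B♭ C D♭ E♭ F G♭ A; F is degree 5, and the triad built there (F-A-C) is major, so it is V.
The scale of G minor (natural minor) is G A B♭ C D E♭ F; F is degree 7, and the triad built there (F-A-C) is major, so it is VII.

V in B♭ minor; VII in G minor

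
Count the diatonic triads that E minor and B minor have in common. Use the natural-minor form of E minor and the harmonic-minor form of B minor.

3

Diatonic triads of E minor (natural minor): E minor (i), F# diminished (ii°), G major (III), A minor (iv), B minor (v), C major (VI), D major (VII).
Diatonic triads of B minor (harmonic minor): B minor (i), C# diminished (ii°), D augmented (III+), E minor (iv), F# major (V), G major (VI), A# diminished (vii°).
Matching root and quality in both lists: E minor, G major, B minor.
That gives 3 common triads.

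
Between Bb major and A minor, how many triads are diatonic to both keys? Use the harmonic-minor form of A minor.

2

Diatonic triads of Bb major: Bb (I), Cm (ii), Dm (iii), Eb (IV), F (V), Gm (vi), Adim (vii°).
Diatonic triads of A minor (harmonic minor): Am (i), Bdim (ii°), Caug (III+), Dm (iv), E (V), F (VI), G#dim (vii°).
Matching root and quality in both lists: Dm, F.
That gives 2 common triads.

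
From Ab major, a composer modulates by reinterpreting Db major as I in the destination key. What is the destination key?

Db major

The numeral I denotes a major triad on scale degree 1. With Db on degree 1, the tonic of the new key is Db.
Degree 1 carries a major triad in major keys, so the destination is Db major.
Check: the diatonic triads of Db major are Db (I), Ebm (ii), Fm (iii), Gb (IV), Ab (V), Bbm (vi), Cdim (vii°) — Db major is indeed I.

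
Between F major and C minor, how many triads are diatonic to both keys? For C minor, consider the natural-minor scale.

2

Diatonic triads of F major: F major (I), G minor (ii), A minor (iii), Bb major (IV), C major (V), D minor (vi), E diminished (vii°).
Diatonic triads of C minor (natural minor): C minor (i), D diminished (ii°), Eb major (III), F minor (iv), G minor (v), Ab major (VI), Bb major (VII).
Matching root and quality in both lists: G minor, Bb major.
That gives 2 common triads.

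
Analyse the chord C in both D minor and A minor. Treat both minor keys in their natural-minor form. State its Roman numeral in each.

VII in D minor; III in A minor

The scale of D minor (natural minor) is D E F G A Bb C; C is degree 7, and the triad built there (C-E-G) is major, so it is VII.
The scale of A minor (natural minor) is A B C D E F G; C is degree 3, and the triad built there (C-E-G) is major, so it is III.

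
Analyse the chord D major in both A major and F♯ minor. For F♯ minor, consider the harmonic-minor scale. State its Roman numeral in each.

IV in A major; VI in F♯ minor

The scale of A major is A B C♯ D E F♯ G♯; D is degree 4, and the triad built there (D-F♯-A) is major, so it is IV.
The scale of F♯ minor (harmonic minor) is F♯ G♯ A B C♯ D E♯; D is degree 6, and the triad built there (D-F♯-A) is major, so it is VI.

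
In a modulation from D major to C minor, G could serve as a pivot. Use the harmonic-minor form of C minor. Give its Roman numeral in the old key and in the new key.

The scale of D major is D E F♯ G A B C♯; G is degree 4, and the triad built there (G-B-D) is major, so it is IV.
The scale of C minor (harmonic minor) is C D E♭ F G A♭ B; G is degree 5, and the triad built there (G-B-D) is major, so it is V.

IV in D major; V in C minor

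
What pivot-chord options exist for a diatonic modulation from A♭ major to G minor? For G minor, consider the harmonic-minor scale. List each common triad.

Triads in A♭ major: A♭ (I), B♭m (ii), Cm (iii), D♭ (IV), E♭ (V), Fm (vi), Gdim (vii°).
Triads in G minor (harmonic minor): Gm (i), Adim (ii°), B♭aug (III+), Cm (iv), D (V), E♭ (VI), F♯dim (vii°).
Shared triads with their functions: Cm (iii in A♭ major, iv in G minor); E♭ (V in A♭ major, VI in G minor).

Cm, E♭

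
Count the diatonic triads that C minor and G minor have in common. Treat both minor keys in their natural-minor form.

4

Diatonic triads of C minor (natural minor): Cm (i), Ddim (ii°), Eb (III), Fm (iv), Gm (v), Ab (VI), Bb (VII).
Diatonic triads of G minor (natural minor): Gm (i), Adim (ii°), Bb (III), Cm (iv), Dm (v), Eb (VI), F (VII).
Matching root and quality in both lists: Cm, Eb, Gm, Bb.
That gives 4 common triads.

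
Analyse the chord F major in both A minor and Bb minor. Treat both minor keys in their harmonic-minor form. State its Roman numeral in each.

VI in A minor; V in Bb minor

The scale of A minor (harmonic minor) is A B C D E F G#; F is degree 6, and the triad built there (F-A-C) is major, so it is VI.
The scale of Bb minor (harmonic minor) is Bb C Db Eb F Gb A; F is degree 5, and the triad built there (F-A-C) is major, so it is V.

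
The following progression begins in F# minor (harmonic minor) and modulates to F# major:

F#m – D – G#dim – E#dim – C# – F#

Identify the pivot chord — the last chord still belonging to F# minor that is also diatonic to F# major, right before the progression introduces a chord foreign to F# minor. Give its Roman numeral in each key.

C# — V in F# minor, V in F# major

Chords diatonic to F# minor: F#m, G#dim, Aaug, Bm, C#, D, E#dim.
Reading the progression, the first chord not in that set is F#, so the modulation leaves F# minor there.
The chord immediately before F# is C#, which is diatonic to both keys: V in F# minor and V in F# major.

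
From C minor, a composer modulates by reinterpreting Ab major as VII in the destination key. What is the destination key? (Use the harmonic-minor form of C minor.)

Bb minor

The numeral VII denotes a major triad on scale degree 7. With Ab on degree 7, the tonic of the new key is Bb.
Degree 7 carries a major triad in natural-minor keys, so the destination is Bb minor.
Check: the diatonic triads of Bb minor (natural minor) are Bbm (i), Cdim (ii°), Db (III), Ebm (iv), Fm (v), Gb (VI), Ab (VII) — Ab major is indeed VII.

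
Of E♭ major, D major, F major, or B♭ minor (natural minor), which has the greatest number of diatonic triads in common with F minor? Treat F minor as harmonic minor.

Triads of F minor (harmonic minor): Fm (i), Gdim (ii°), A♭aug (III+), B♭m (iv), C (V), D♭ (VI), Edim (vii°).
E♭ major shares 1: Fm.
D major shares 0: none.
F major shares 2: C, Edim.
B♭ minor (natural minor) shares 3: Fm, B♭m, D♭.
The most common triads (3) are shared with B♭ minor.

B♭ minor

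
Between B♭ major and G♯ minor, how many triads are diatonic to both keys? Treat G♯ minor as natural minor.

0

Diatonic triads of B♭ major: B♭ (I), Cm (ii), Dm (iii), E♭ (IV), F (V), Gm (vi), Adim (vii°).
Diatonic triads of G♯ minor (natural minor): G♯m (i), A♯dim (ii°), B (III), C♯m (iv), D♯m (v), E (VI), F♯ (VII).
No triad has the same root and quality in both keys.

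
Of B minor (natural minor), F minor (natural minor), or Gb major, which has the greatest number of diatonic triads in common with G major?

B minor

Triads of G major: G major (I), A minor (ii), B minor (iii), C major (IV), D major (V), E minor (vi), F# diminished (vii°).
B minor (natural minor) shares 4: G, Bm, D, Em.
F minor (natural minor) shares 0: none.
Gb major shares 0: none.
The most common triads (4) are shared with B minor.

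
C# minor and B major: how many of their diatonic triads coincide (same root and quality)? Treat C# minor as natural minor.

Diatonic triads of C# minor (natural minor): C#m (i), D#dim (ii°), E (III), F#m (iv), G#m (v), A (VI), B (VII).
Diatonic triads of B major: B (I), C#m (ii), D#m (iii), E (IV), F# (V), G#m (vi), A#dim (vii°).
Matching root and quality in both lists: C#m, E, G#m, B.
That gives 4 common triads.

4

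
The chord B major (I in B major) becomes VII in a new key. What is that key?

C# minor

The numeral VII denotes a major triad on scale degree 7. With B on degree 7, the tonic of the new key is C#.
Degree 7 carries a major triad in natural-minor keys, so the destination is C# minor.
Check: the diatonic triads of C# minor (natural minor) are C#m (i), D#dim (ii°), E (III), F#m (iv), G#m (v), A (VI), B (VII) — B major is indeed VII.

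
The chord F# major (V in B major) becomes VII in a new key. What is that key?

G# minor

The numeral VII denotes a major triad on scale degree 7. With F# on degree 7, the tonic of the new key is G#.
Degree 7 carries a major triad in natural-minor keys, so the destination is G# minor.
Check: the diatonic triads of G# minor (natural minor) are G#m (i), A#dim (ii°), B (III), C#m (iv), D#m (v), E (VI), F# (VII) — F# major is indeed VII.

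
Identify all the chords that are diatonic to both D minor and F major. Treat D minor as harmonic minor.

Triads in D minor (harmonic minor): D minor (i), E diminished (ii°), F augmented (III+), G minor (iv), A major (V), Bb major (VI), C# diminished (vii°).
Triads in F major: F major (I), G minor (ii), A minor (iii), Bb major (IV), C major (V), D minor (vi), E diminished (vii°).
Shared triads with their functions: D minor (i in D minor, vi in F major); E diminished (ii° in D minor, vii° in F major); G minor (iv in D minor, ii in F major); Bb major (VI in D minor, IV in F major).

Dm, Edim, Gm, Bb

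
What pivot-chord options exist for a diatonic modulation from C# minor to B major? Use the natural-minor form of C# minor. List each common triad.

C#m, E, G#m, B

Triads in C# minor (natural minor): C#m (i), D#dim (ii°), E (III), F#m (iv), G#m (v), A (VI), B (VII).
Triads in B major: B (I), C#m (ii), D#m (iii), E (IV), F# (V), G#m (vi), A#dim (vii°).
Shared triads with their functions: C#m (i in C# minor, ii in B major); E (III in C# minor, IV in B major); G#m (v in C# minor, vi in B major); B (VII in C# minor, I in B major).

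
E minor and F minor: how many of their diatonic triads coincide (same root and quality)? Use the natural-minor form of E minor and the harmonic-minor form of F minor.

1

Diatonic triads of E minor (natural minor): E minor (i), F♯ diminished (ii°), G major (III), A minor (iv), B minor (v), C major (VI), D major (VII).
Diatonic triads of F minor (harmonic minor): F minor (i), G diminished (ii°), A♭ augmented (III+), B♭ minor (iv), C major (V), D♭ major (VI), E diminished (vii°).
Matching root and quality in both lists: C major.
That gives 1 common triad.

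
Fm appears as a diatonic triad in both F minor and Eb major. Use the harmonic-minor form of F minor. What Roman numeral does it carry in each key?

i in F minor; ii in Eb major

The scale of F minor (harmonic minor) is F G Ab Bb C Db E; F is degree 1, and the triad built there (F-Ab-C) is minor, so it is i.
The scale of Eb major is Eb F G Ab Bb C D; F is degree 2, and the triad built there (F-Ab-C) is minor, so it is ii.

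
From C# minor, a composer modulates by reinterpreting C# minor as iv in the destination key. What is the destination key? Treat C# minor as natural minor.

G# minor

The numeral iv denotes a minor triad on scale degree 4. With C# on degree 4, the tonic of the new key is G#.
Degree 4 carries a minor triad in minor keys, so the destination is G# minor.
Check: the diatonic triads of G# minor (natural minor) are G#m (i), A#dim (ii°), B (III), C#m (iv), D#m (v), E (VI), F# (VII) — C# minor is indeed iv.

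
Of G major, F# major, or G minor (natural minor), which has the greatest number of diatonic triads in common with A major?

G major

Triads of A major: A (I), Bm (ii), C#m (iii), D (IV), E (V), F#m (vi), G#dim (vii°).
G major shares 2: Bm, D.
F# major shares 0: none.
G minor (natural minor) shares 0: none.
The most common triads (2) are shared with G major.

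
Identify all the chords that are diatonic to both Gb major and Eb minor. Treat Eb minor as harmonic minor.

Abm, Cb, Ebm, Fdim

Triads in Gb major: Gb major (I), Ab minor (ii), Bb minor (iii), Cb major (IV), Db major (V), Eb minor (vi), F diminished (vii°).
Triads in Eb minor (harmonic minor): Eb minor (i), F diminished (ii°), Gb augmented (III+), Ab minor (iv), Bb major (V), Cb major (VI), D diminished (vii°).
Shared triads with their functions: Ab minor (ii in Gb major, iv in Eb minor); Cb major (IV in Gb major, VI in Eb minor); Eb minor (vi in Gb major, i in Eb minor); F diminished (vii° in Gb major, ii° in Eb minor).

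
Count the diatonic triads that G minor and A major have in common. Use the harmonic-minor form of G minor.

Diatonic triads of G minor (harmonic minor): G minor (i), A diminished (ii°), Bb augmented (III+), C minor (iv), D major (V), Eb major (VI), F# diminished (vii°).
Diatonic triads of A major: A major (I), B minor (ii), C# minor (iii), D major (IV), E major (V), F# minor (vi), G# diminished (vii°).
Matching root and quality in both lists: D major.
That gives 1 common triad.

1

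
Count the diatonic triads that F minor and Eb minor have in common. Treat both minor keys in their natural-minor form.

2

Diatonic triads of F minor (natural minor): Fm (i), Gdim (ii°), Ab (III), Bbm (iv), Cm (v), Db (VI), Eb (VII).
Diatonic triads of Eb minor (natural minor): Ebm (i), Fdim (ii°), Gb (III), Abm (iv), Bbm (v), Cb (VI), Db (VII).
Matching root and quality in both lists: Bbm, Db.
That gives 2 common triads.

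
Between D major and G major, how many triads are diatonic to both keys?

Diatonic triads of D major: D (I), Em (ii), F#m (iii), G (IV), A (V), Bm (vi), C#dim (vii°).
Diatonic triads of G major: G (I), Am (ii), Bm (iii), C (IV), D (V), Em (vi), F#dim (vii°).
Matching root and quality in both lists: D, Em, G, Bm.
That gives 4 common triads.

4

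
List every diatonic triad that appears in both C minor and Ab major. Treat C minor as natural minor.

Triads in C minor (natural minor): Cm (i), Ddim (ii°), Eb (III), Fm (iv), Gm (v), Ab (VI), Bb (VII).
Triads in Ab major: Ab (I), Bbm (ii), Cm (iii), Db (IV), Eb (V), Fm (vi), Gdim (vii°).
Shared triads with their functions: Cm (i in C minor, iii in Ab major); Eb (III in C minor, V in Ab major); Fm (iv in C minor, vi in Ab major); Ab (VI in C minor, I in Ab major).

Cm, Eb, Fm, Ab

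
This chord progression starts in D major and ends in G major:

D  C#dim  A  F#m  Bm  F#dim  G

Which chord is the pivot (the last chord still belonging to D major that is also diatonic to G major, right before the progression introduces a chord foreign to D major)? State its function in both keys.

Bm — vi in D major, iii in G major

Chords diatonic to D major: D, Em, F#m, G, A, Bm, C#dim.
Reading the progression, the first chord not in that set is F#dim, so the modulation leaves D major there.
The chord immediately before F#dim is Bm, which is diatonic to both keys: vi in D major and iii in G major.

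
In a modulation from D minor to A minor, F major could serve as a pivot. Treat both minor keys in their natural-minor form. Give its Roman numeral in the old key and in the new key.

III in D minor; VI in A minor

The scale of D minor (natural minor) is D E F G A Bb C; F is degree 3, and the triad built there (F-A-C) is major, so it is III.
The scale of A minor (natural minor) is A B C D E F G; F is degree 6, and the triad built there (F-A-C) is major, so it is VI.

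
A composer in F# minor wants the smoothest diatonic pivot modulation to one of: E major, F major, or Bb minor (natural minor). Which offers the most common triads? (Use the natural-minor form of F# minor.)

E major

Triads of F# minor (natural minor): F#m (i), G#dim (ii°), A (III), Bm (iv), C#m (v), D (VI), E (VII).
E major shares 4: F#m, A, C#m, E.
F major shares 0: none.
Bb minor (natural minor) shares 0: none.
The most common triads (4) are shared with E major.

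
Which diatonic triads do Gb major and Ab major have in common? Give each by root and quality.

Triads in Gb major: Gb (I), Abm (ii), Bbm (iii), Cb (IV), Db (V), Ebm (vi), Fdim (vii°).
Triads in Ab major: Ab (I), Bbm (ii), Cm (iii), Db (IV), Eb (V), Fm (vi), Gdim (vii°).
Shared triads with their functions: Bbm (iii in Gb major, ii in Ab major); Db (V in Gb major, IV in Ab major).

Bbm, Db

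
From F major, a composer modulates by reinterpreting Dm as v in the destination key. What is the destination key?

The numeral v denotes a minor triad on scale degree 5. With D on degree 5, the tonic of the new key is G.
Degree 5 carries a minor triad in natural-minor keys, so the destination is G minor.
Check: the diatonic triads of G minor (natural minor) are Gm (i), Adim (ii°), Bb (III), Cm (iv), Dm (v), Eb (VI), F (VII) — Dm is indeed v.

G minor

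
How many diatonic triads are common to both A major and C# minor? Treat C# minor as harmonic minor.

3

Diatonic triads of A major: A (I), Bm (ii), C#m (iii), D (IV), E (V), F#m (vi), G#dim (vii°).
Diatonic triads of C# minor (harmonic minor): C#m (i), D#dim (ii°), Eaug (III+), F#m (iv), G# (V), A (VI), B#dim (vii°).
Matching root and quality in both lists: A, C#m, F#m.
That gives 3 common triads.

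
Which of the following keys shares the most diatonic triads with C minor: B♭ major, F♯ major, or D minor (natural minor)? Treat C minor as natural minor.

Triads of C minor (natural minor): C minor (i), D diminished (ii°), E♭ major (III), F minor (iv), G minor (v), A♭ major (VI), B♭ major (VII).
B♭ major shares 4: Cm, E♭, Gm, B♭.
F♯ major shares 0: none.
D minor (natural minor) shares 2: Gm, B♭.
The most common triads (4) are shared with B♭ major.

B♭ major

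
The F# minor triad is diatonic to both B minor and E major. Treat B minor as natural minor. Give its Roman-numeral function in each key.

The scale of B minor (natural minor) is B C# D E F# G A; F# is degree 5, and the triad built there (F#-A-C#) is minor, so it is v.
The scale of E major is E F# G# A B C# D#; F# is degree 2, and the triad built there (F#-A-C#) is minor, so it is ii.

v in B minor; ii in E major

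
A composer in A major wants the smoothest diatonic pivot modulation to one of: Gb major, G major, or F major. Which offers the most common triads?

Triads of A major: A major (I), B minor (ii), C# minor (iii), D major (IV), E major (V), F# minor (vi), G# diminished (vii°).
Gb major shares 0: none.
G major shares 2: Bm, D.
F major shares 0: none.
The most common triads (2) are shared with G major.

G major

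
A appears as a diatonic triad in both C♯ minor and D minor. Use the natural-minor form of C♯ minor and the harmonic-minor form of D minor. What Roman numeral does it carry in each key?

The scale of C♯ minor (natural minor) is C♯ D♯ E F♯ G♯ A B; A is degree 6, and the triad built there (A-C♯-E) is major, so it is VI.
The scale of D minor (harmonic minor) is D E F G A B♭ C♯; A is degree 5, and the triad built there (A-C♯-E) is major, so it is V.

VI in C♯ minor; V in D minor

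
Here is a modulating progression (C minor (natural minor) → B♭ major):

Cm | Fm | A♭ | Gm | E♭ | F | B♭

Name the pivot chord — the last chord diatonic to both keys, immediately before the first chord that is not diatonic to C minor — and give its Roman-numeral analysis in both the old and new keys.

E♭ — III in C minor, IV in B♭ major

Chords diatonic to C minor: Cm, Ddim, E♭, Fm, Gm, A♭, B♭.
Reading the progression, the first chord not in that set is F, so the modulation leaves C minor there.
The chord immediately before F is E♭, which is diatonic to both keys: III in C minor and IV in B♭ major.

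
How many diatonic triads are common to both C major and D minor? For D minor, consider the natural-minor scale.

Diatonic triads of C major: C (I), Dm (ii), Em (iii), F (IV), G (V), Am (vi), Bdim (vii°).
Diatonic triads of D minor (natural minor): Dm (i), Edim (ii°), F (III), Gm (iv), Am (v), Bb (VI), C (VII).
Matching root and quality in both lists: C, Dm, F, Am.
That gives 4 common triads.

4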